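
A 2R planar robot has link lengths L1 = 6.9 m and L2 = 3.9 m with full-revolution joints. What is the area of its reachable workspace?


r_max = L1 + L2 = 10.8 m
r_min = |L1 - L2| = 3.0 m
Area = pi*(r_max^2 - r_min^2)
= pi*(116.64 - 9.0)
= pi * 107.64
= 338.161 m^2


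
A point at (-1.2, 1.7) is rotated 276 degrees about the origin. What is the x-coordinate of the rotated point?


x' = x*cos(theta) - y*sin(theta)
cos(276 deg) = 0.1045, sin(276 deg) = -0.9945
x' = -1.2 * 0.1045 - 1.7 * -0.9945
= -0.1254 - -1.6907
= 1.5653


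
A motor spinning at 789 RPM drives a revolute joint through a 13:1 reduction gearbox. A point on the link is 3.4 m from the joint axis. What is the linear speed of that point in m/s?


omega_motor = 789 * 2*pi/60 = 82.6239 rad/s
omega_joint = omega_motor / 13 = 6.3557 rad/s
v = omega_joint * r = 6.3557 * 3.4
= 21.6093 m/s


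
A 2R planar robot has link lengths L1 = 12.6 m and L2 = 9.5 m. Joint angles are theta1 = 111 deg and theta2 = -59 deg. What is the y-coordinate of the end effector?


Convert angles to radians: theta1 = 1.9373, theta2 = -1.0297
y = L1*sin(theta1) + L2*sin(theta1+theta2)
y = 11.7631 + 7.4861
y = 19.2492


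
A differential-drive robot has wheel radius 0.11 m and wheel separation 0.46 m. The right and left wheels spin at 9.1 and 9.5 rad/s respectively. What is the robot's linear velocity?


vR = r*wR = 0.11*9.1 = 1.001 m/s
vL = r*wL = 0.11*9.5 = 1.045 m/s
v = (vR+vL)/2 = 1.023 m/s
omega = (vR-vL)/L = -0.0957 rad/s
linear velocity = 1.023 m/s


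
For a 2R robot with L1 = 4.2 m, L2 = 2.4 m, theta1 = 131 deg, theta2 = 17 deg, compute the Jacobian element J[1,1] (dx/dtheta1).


J[1,1] = -L1*sin(t1) - L2*sin(t1+t2)
= -4.2*sin(131) - 2.4*sin(148)
= -4.4416


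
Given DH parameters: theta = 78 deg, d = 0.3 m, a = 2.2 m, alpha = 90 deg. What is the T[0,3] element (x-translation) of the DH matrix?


T[0,3] = a * cos(theta)
= 2.2 * cos(78 deg)
= 2.2 * 0.2079
= 0.4574


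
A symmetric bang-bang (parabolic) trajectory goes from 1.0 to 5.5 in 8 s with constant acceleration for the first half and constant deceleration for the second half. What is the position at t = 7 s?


Symmetric rest-to-rest: each phase covers (pf-p0)/2 in time T/2. 0.5*a*(T/2)^2 = (pf-p0)/2 => a = 4*(pf-p0)/T^2
a = 4*(5.5-1.0)/8^2 = 0.2812
t = 7 is in the deceleration phase (t > T/2).
p = pf - 0.5*a*(T-t)^2 = 5.5 - 0.5*0.2812*1^2
= 5.3594


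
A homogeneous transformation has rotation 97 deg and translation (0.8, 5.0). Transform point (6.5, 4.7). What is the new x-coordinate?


x' = cos(theta)*px - sin(theta)*py + tx
= -0.1219*6.5 - 0.9925*4.7 + 0.8
= -4.6571


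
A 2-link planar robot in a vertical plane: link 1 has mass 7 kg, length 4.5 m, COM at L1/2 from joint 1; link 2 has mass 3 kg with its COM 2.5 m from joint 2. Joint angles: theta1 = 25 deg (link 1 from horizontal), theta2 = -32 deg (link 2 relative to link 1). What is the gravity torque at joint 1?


Horizontal distance from joint 1 to link-1 COM:
  x_c1 = (L1/2)*cos(t1) = 2.25 * 0.9063 = 2.0392 m
Horizontal distance from joint 1 to link-2 COM:
  x_c2 = L1*cos(t1) + Lc2*cos(t1+t2)
       = 4.5*0.9063 + 2.5*0.9925 = 6.5598 m
tau1 = m1*g*x_c1 + m2*g*x_c2
     = 7*9.81*2.0392 + 3*9.81*6.5598
     = 140.0314 + 193.0535
     = 333.0848 Nm


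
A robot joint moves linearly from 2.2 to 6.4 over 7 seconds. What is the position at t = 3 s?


s = t/T = 3/7 = 0.4286
p(t) = p0 + (pf-p0)*s
= 2.2 + (6.4 - 2.2) * 0.4286
= 4.0


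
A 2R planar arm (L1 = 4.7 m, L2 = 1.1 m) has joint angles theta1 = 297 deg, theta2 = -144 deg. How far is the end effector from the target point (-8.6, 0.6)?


End effector via forward kinematics:
x = L1*cos(t1) + L2*cos(t1+t2) = 1.1536
y = L1*sin(t1) + L2*sin(t1+t2) = -3.6883
Distance to target:
d = sqrt((-8.6 - 1.1536)^2 + (0.6 - -3.6883)^2)
= sqrt(95.1337 + 18.3899)
= 10.6547 m


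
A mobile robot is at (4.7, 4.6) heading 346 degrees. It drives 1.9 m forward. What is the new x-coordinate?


x_new = x0 + d*cos(theta)
= 4.7 + 1.9*cos(346)
= 4.7 + 1.8436
= 6.5436


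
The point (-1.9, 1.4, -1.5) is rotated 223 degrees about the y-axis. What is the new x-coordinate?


Rotation about y-axis: x' = x*cos(theta) + z*sin(theta)
= -1.9 * -0.7314 + -1.5 * -0.682
= 2.4126


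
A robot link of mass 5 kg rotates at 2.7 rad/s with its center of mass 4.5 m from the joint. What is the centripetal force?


F = m * omega^2 * r
= 5 * 2.7^2 * 4.5
= 5 * 7.29 * 4.5
= 164.025 N


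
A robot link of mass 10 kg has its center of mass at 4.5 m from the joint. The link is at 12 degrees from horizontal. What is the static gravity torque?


tau = m*g*L*cos(angle)
= 10 * 9.81 * 4.5 * cos(12 deg)
= 10 * 9.81 * 4.5 * 0.9781
= 431.8033 Nm


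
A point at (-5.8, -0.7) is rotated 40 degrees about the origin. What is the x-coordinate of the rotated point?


x' = x*cos(theta) - y*sin(theta)
cos(40 deg) = 0.766, sin(40 deg) = 0.6428
x' = -5.8 * 0.766 - -0.7 * 0.6428
= -4.4431 - -0.45
= -3.9931


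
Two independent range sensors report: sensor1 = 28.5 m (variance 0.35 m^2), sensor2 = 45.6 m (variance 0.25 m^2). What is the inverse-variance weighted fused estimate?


w1 = (1/var1) / (1/var1 + 1/var2)
   = 2.8571 / (2.8571 + 4.0) = 0.4167
w2 = 1 - w1 = 0.5833
fused = w1*s1 + w2*s2 = 11.875 + 26.6
= 38.475 m


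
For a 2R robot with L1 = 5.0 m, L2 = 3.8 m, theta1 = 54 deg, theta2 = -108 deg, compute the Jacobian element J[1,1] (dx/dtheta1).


J[1,1] = -L1*sin(t1) - L2*sin(t1+t2)
= -5.0*sin(54) - 3.8*sin(-54)
= -0.9708


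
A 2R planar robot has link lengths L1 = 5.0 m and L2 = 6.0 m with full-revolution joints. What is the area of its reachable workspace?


r_max = L1 + L2 = 11.0 m
r_min = |L1 - L2| = 1.0 m
Area = pi*(r_max^2 - r_min^2)
= pi*(121.0 - 1.0)
= pi * 120.0
= 376.9911 m^2


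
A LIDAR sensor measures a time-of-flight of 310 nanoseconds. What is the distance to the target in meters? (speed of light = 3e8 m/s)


tof = 310 ns = 3.1e-07 s
dist = c * tof / 2
= 3e8 * 3.1e-07 / 2
= 46.5 m


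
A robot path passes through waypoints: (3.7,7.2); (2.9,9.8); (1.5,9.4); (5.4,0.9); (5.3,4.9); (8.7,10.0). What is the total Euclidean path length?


Segment lengths:
  seg1 = sqrt((-0.8)^2 + (2.6)^2) = 2.7203
  seg2 = sqrt((-1.4)^2 + (-0.4)^2) = 1.456
  seg3 = sqrt((3.9)^2 + (-8.5)^2) = 9.352
  seg4 = sqrt((-0.1)^2 + (4.0)^2) = 4.0012
  seg5 = sqrt((3.4)^2 + (5.1)^2) = 6.1294
Total = 23.659


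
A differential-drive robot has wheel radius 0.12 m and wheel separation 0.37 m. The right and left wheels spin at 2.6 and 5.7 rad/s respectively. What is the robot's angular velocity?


vR = r*wR = 0.12*2.6 = 0.312 m/s
vL = r*wL = 0.12*5.7 = 0.684 m/s
v = (vR+vL)/2 = 0.498 m/s
omega = (vR-vL)/L = -1.0054 rad/s
angular velocity = -1.0054 rad/s


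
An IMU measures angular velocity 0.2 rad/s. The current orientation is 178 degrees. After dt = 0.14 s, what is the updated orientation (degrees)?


delta_theta = w * dt = 0.2 * 0.14 = 0.028 rad
= 1.6043 deg
theta_new = 178 + 1.6043 = 179.6043 deg


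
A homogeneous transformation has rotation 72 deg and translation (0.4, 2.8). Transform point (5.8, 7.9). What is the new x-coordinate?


x' = cos(theta)*px - sin(theta)*py + tx
= 0.309*5.8 - 0.9511*7.9 + 0.4
= -5.321


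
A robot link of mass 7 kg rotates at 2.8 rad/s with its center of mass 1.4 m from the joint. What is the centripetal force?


F = m * omega^2 * r
= 7 * 2.8^2 * 1.4
= 7 * 7.84 * 1.4
= 76.832 N


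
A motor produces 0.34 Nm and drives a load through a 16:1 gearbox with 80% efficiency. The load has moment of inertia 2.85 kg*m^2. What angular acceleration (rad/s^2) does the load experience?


tau_out = tau_motor * N * eta
= 0.34 * 16 * 0.8 = 4.352 Nm
alpha = tau_out / I = 4.352 / 2.85
= 1.527 rad/s^2


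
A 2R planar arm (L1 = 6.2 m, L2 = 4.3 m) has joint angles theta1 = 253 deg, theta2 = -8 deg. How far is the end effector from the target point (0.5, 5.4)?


End effector via forward kinematics:
x = L1*cos(t1) + L2*cos(t1+t2) = -3.63
y = L1*sin(t1) + L2*sin(t1+t2) = -9.8262
Distance to target:
d = sqrt((0.5 - -3.63)^2 + (5.4 - -9.8262)^2)
= sqrt(17.0566 + 231.8376)
= 15.7764 m


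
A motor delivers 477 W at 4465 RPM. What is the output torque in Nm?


omega = 4465 * 2*pi/60 = 467.5737 rad/s
tau = P / omega = 477 / 467.5737
= 1.0202 Nm


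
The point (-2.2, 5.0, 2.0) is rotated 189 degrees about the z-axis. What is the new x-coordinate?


Rotation about z-axis: x' = x*cos(theta) - y*sin(theta)
= -2.2 * -0.9877 - 5.0 * -0.1564
= 2.9551


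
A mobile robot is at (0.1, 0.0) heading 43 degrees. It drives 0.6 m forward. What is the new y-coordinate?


y_new = y0 + d*sin(theta)
= 0.0 + 0.6*sin(43)
= 0.0 + 0.4092
= 0.4092


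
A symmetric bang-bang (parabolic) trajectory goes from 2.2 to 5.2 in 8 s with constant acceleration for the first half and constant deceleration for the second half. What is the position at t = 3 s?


Symmetric rest-to-rest: each phase covers (pf-p0)/2 in time T/2. 0.5*a*(T/2)^2 = (pf-p0)/2 => a = 4*(pf-p0)/T^2
a = 4*(5.2-2.2)/8^2 = 0.1875
t = 3 is in the acceleration phase (t <= T/2).
p = p0 + 0.5*a*t^2 = 2.2 + 0.5*0.1875*3^2
= 3.0438


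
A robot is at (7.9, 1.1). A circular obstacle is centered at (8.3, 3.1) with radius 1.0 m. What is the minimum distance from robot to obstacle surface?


center_dist = sqrt((7.9-8.3)^2 + (1.1-3.1)^2)
= sqrt(0.16 + 4.0)
= 2.0396
min_dist = center_dist - radius = 2.0396 - 1.0 = 1.0396 m


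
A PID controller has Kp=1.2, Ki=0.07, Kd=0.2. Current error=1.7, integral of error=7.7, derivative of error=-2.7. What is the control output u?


u = Kp*e + Ki*int(e) + Kd*de/dt
= 1.2*1.7 + 0.07*7.7 + 0.2*(-2.7)
= 2.04 + 0.539 + -0.54
= 2.039


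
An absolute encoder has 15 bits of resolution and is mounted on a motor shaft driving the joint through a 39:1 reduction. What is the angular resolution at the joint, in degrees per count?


counts = 2^15 = 32768
effective counts at joint = 32768 * 39 = 1277952
resolution = 360 / 1277952
= 2.8170e-04 deg/count


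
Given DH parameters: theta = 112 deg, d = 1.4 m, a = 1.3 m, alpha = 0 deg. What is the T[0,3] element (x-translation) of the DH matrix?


T[0,3] = a * cos(theta)
= 1.3 * cos(112 deg)
= 1.3 * -0.3746
= -0.487


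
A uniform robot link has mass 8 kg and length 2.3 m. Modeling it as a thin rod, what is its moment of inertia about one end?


I = (1/3) * m * L^2
= (1/3) * 8 * 2.3^2
= 0.333333 * 8 * 5.29
= 14.1067 kg*m^2


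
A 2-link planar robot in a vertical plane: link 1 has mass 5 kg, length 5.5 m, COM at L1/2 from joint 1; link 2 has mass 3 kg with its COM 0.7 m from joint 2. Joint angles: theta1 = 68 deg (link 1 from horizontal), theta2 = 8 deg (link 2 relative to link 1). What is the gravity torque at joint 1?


Horizontal distance from joint 1 to link-1 COM:
  x_c1 = (L1/2)*cos(t1) = 2.75 * 0.3746 = 1.0302 m
Horizontal distance from joint 1 to link-2 COM:
  x_c2 = L1*cos(t1) + Lc2*cos(t1+t2)
       = 5.5*0.3746 + 0.7*0.2419 = 2.2297 m
tau1 = m1*g*x_c1 + m2*g*x_c2
     = 5*9.81*1.0302 + 3*9.81*2.2297
     = 50.5297 + 65.6195
     = 116.1493 Nm


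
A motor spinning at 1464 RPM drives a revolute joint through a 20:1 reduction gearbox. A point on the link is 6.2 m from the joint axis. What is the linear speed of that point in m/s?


omega_motor = 1464 * 2*pi/60 = 153.3097 rad/s
omega_joint = omega_motor / 20 = 7.6655 rad/s
v = omega_joint * r = 7.6655 * 6.2
= 47.526 m/s


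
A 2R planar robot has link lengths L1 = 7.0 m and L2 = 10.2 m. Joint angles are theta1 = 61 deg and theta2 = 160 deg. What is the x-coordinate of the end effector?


Convert angles to radians: theta1 = 1.0647, theta2 = 2.7925
x = L1*cos(theta1) + L2*cos(theta1+theta2)
x = 3.3937 + -7.698
x = -4.3044


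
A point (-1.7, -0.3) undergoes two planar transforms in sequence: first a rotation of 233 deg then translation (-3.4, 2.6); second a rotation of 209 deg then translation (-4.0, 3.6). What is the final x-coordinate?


After transform 1:
x1 = cos(233)*-1.7 - sin(233)*-0.3 + -3.4 = -2.6165
y1 = sin(233)*-1.7 + cos(233)*-0.3 + 2.6 = 4.1382
After transform 2:
x2 = cos(209)*-2.6165 - sin(209)*4.1382 + -4.0
= 0.2947


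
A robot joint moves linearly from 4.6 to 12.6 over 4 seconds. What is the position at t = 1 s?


s = t/T = 1/4 = 0.25
p(t) = p0 + (pf-p0)*s
= 4.6 + (12.6 - 4.6) * 0.25
= 6.6


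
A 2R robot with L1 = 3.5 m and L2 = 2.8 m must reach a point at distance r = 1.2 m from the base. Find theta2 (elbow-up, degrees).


cos(theta2) = (r^2 - L1^2 - L2^2) / (2*L1*L2)
cos(theta2) = (1.44 - 12.25 - 7.84) / 19.6
cos(theta2) = -0.951531
theta2 = 162.0881 degrees


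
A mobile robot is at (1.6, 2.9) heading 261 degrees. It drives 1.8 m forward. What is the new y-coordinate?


y_new = y0 + d*sin(theta)
= 2.9 + 1.8*sin(261)
= 2.9 + -1.7778
= 1.1222


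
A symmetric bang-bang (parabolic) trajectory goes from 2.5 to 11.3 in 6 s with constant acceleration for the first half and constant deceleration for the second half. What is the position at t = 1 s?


Symmetric rest-to-rest: each phase covers (pf-p0)/2 in time T/2. 0.5*a*(T/2)^2 = (pf-p0)/2 => a = 4*(pf-p0)/T^2
a = 4*(11.3-2.5)/6^2 = 0.9778
t = 1 is in the acceleration phase (t <= T/2).
p = p0 + 0.5*a*t^2 = 2.5 + 0.5*0.9778*1^2
= 2.9889


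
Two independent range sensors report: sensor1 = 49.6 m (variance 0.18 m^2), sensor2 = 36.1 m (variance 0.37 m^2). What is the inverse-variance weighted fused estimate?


w1 = (1/var1) / (1/var1 + 1/var2)
   = 5.5556 / (5.5556 + 2.7027) = 0.6727
w2 = 1 - w1 = 0.3273
fused = w1*s1 + w2*s2 = 33.3673 + 11.8145
= 45.1818 m


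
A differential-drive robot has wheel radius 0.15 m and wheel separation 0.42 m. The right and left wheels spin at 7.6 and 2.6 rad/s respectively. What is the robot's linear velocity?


vR = r*wR = 0.15*7.6 = 1.14 m/s
vL = r*wL = 0.15*2.6 = 0.39 m/s
v = (vR+vL)/2 = 0.765 m/s
omega = (vR-vL)/L = 1.7857 rad/s
linear velocity = 0.765 m/s


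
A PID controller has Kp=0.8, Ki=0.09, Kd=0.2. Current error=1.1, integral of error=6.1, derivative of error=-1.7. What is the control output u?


u = Kp*e + Ki*int(e) + Kd*de/dt
= 0.8*1.1 + 0.09*6.1 + 0.2*(-1.7)
= 0.88 + 0.549 + -0.34
= 1.089


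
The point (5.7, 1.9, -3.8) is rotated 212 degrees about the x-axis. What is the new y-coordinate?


Rotation about x-axis: y' = y*cos(theta) - z*sin(theta)
= 1.9 * -0.848 - -3.8 * -0.5299
= -3.625


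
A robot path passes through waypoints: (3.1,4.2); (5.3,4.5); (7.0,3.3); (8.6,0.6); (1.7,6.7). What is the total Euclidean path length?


Segment lengths:
  seg1 = sqrt((2.2)^2 + (0.3)^2) = 2.2204
  seg2 = sqrt((1.7)^2 + (-1.2)^2) = 2.0809
  seg3 = sqrt((1.6)^2 + (-2.7)^2) = 3.1385
  seg4 = sqrt((-6.9)^2 + (6.1)^2) = 9.2098
Total = 16.6495


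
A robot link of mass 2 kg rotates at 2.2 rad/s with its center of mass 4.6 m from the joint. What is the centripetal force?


F = m * omega^2 * r
= 2 * 2.2^2 * 4.6
= 2 * 4.84 * 4.6
= 44.528 N


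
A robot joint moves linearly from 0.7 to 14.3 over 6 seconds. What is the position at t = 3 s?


s = t/T = 3/6 = 0.5
p(t) = p0 + (pf-p0)*s
= 0.7 + (14.3 - 0.7) * 0.5
= 7.5


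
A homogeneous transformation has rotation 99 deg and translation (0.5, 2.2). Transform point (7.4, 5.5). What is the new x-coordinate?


x' = cos(theta)*px - sin(theta)*py + tx
= -0.1564*7.4 - 0.9877*5.5 + 0.5
= -6.0899


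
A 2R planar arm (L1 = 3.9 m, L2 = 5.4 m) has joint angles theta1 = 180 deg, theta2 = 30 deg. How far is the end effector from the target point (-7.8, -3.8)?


End effector via forward kinematics:
x = L1*cos(t1) + L2*cos(t1+t2) = -8.5765
y = L1*sin(t1) + L2*sin(t1+t2) = -2.7
Distance to target:
d = sqrt((-7.8 - -8.5765)^2 + (-3.8 - -2.7)^2)
= sqrt(0.603 + 1.21)
= 1.3465 m


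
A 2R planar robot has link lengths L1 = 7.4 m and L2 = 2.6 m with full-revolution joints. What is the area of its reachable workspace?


r_max = L1 + L2 = 10.0 m
r_min = |L1 - L2| = 4.8 m
Area = pi*(r_max^2 - r_min^2)
= pi*(100.0 - 23.04)
= pi * 76.96
= 241.777 m^2


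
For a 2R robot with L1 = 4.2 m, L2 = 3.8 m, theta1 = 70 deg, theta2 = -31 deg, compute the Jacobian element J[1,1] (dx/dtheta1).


J[1,1] = -L1*sin(t1) - L2*sin(t1+t2)
= -4.2*sin(70) - 3.8*sin(39)
= -6.3381


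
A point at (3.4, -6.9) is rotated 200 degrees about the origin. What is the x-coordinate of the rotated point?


x' = x*cos(theta) - y*sin(theta)
cos(200 deg) = -0.9397, sin(200 deg) = -0.342
x' = 3.4 * -0.9397 - -6.9 * -0.342
= -3.195 - 2.3599
= -5.5549


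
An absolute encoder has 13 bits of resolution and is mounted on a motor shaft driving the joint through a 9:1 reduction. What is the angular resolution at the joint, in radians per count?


counts = 2^13 = 8192
effective counts at joint = 8192 * 9 = 73728
resolution = 2*pi / 73728
= 8.5221e-05 rad/count


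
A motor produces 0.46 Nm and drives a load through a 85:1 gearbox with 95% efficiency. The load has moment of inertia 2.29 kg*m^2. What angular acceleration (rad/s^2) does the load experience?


tau_out = tau_motor * N * eta
= 0.46 * 85 * 0.95 = 37.145 Nm
alpha = tau_out / I = 37.145 / 2.29
= 16.2205 rad/s^2


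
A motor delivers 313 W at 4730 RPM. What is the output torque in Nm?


omega = 4730 * 2*pi/60 = 495.3244 rad/s
tau = P / omega = 313 / 495.3244
= 0.6319 Nm


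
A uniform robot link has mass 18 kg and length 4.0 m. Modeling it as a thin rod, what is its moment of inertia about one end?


I = (1/3) * m * L^2
= (1/3) * 18 * 4.0^2
= 0.333333 * 18 * 16.0
= 96.0 kg*m^2


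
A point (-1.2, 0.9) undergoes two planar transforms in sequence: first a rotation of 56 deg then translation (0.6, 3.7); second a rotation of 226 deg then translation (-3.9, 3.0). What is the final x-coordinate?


After transform 1:
x1 = cos(56)*-1.2 - sin(56)*0.9 + 0.6 = -0.8172
y1 = sin(56)*-1.2 + cos(56)*0.9 + 3.7 = 3.2084
After transform 2:
x2 = cos(226)*-0.8172 - sin(226)*3.2084 + -3.9
= -1.0244


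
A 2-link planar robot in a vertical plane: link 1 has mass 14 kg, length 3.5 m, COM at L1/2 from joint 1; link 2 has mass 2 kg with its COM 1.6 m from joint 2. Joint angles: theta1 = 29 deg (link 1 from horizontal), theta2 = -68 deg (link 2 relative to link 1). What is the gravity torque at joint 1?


Horizontal distance from joint 1 to link-1 COM:
  x_c1 = (L1/2)*cos(t1) = 1.75 * 0.8746 = 1.5306 m
Horizontal distance from joint 1 to link-2 COM:
  x_c2 = L1*cos(t1) + Lc2*cos(t1+t2)
       = 3.5*0.8746 + 1.6*0.7771 = 4.3046 m
tau1 = m1*g*x_c1 + m2*g*x_c2
     = 14*9.81*1.5306 + 2*9.81*4.3046
     = 210.2105 + 84.4563
     = 294.6668 Nm


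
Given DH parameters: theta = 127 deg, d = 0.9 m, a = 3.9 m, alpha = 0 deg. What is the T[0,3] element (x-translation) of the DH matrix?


T[0,3] = a * cos(theta)
= 3.9 * cos(127 deg)
= 3.9 * -0.6018
= -2.3471


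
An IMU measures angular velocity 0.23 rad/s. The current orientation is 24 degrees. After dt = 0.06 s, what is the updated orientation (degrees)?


delta_theta = w * dt = 0.23 * 0.06 = 0.0138 rad
= 0.7907 deg
theta_new = 24 + 0.7907 = 24.7907 deg


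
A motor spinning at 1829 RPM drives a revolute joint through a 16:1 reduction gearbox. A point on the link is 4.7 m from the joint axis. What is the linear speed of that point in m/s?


omega_motor = 1829 * 2*pi/60 = 191.5324 rad/s
omega_joint = omega_motor / 16 = 11.9708 rad/s
v = omega_joint * r = 11.9708 * 4.7
= 56.2627 m/s


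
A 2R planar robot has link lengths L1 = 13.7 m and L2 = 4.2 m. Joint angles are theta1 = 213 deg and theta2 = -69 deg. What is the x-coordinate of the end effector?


Convert angles to radians: theta1 = 3.7176, theta2 = -1.2043
x = L1*cos(theta1) + L2*cos(theta1+theta2)
x = -11.4898 + -3.3979
x = -14.8877


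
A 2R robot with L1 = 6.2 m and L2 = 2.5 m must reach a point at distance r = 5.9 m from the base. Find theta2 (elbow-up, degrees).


cos(theta2) = (r^2 - L1^2 - L2^2) / (2*L1*L2)
cos(theta2) = (34.81 - 38.44 - 6.25) / 31.0
cos(theta2) = -0.31871
theta2 = 108.5849 degrees


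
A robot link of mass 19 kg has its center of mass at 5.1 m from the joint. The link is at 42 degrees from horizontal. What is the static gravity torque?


tau = m*g*L*cos(angle)
= 19 * 9.81 * 5.1 * cos(42 deg)
= 19 * 9.81 * 5.1 * 0.7431
= 706.4253 Nm


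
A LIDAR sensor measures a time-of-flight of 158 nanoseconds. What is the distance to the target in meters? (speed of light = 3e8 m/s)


tof = 158 ns = 1.58e-07 s
dist = c * tof / 2
= 3e8 * 1.58e-07 / 2
= 23.7 m


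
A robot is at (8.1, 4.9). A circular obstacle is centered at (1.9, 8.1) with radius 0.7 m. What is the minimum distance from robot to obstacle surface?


center_dist = sqrt((8.1-1.9)^2 + (4.9-8.1)^2)
= sqrt(38.44 + 10.24)
= 6.9771
min_dist = center_dist - radius = 6.9771 - 0.7 = 6.2771 m


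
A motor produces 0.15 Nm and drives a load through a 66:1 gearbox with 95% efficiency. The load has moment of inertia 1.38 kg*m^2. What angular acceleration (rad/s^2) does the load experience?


tau_out = tau_motor * N * eta
= 0.15 * 66 * 0.95 = 9.405 Nm
alpha = tau_out / I = 9.405 / 1.38
= 6.8152 rad/s^2


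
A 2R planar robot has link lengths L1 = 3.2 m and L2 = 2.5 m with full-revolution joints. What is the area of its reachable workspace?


r_max = L1 + L2 = 5.7 m
r_min = |L1 - L2| = 0.7 m
Area = pi*(r_max^2 - r_min^2)
= pi*(32.49 - 0.49)
= pi * 32.0
= 100.531 m^2


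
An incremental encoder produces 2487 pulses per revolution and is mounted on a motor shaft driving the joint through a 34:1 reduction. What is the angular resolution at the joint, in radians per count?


counts per rev = 2487
effective counts at joint = 2487 * 34 = 84558
resolution = 2*pi / 84558
= 7.4306e-05 rad/count


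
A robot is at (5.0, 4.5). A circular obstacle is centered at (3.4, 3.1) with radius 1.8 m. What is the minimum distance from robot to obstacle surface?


center_dist = sqrt((5.0-3.4)^2 + (4.5-3.1)^2)
= sqrt(2.56 + 1.96)
= 2.126
min_dist = center_dist - radius = 2.126 - 1.8 = 0.326 m


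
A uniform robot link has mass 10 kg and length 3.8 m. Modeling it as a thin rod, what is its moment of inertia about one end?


I = (1/3) * m * L^2
= (1/3) * 10 * 3.8^2
= 0.333333 * 10 * 14.44
= 48.1333 kg*m^2


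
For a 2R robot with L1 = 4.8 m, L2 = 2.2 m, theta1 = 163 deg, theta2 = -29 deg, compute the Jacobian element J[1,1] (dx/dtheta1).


J[1,1] = -L1*sin(t1) - L2*sin(t1+t2)
= -4.8*sin(163) - 2.2*sin(134)
= -2.9859


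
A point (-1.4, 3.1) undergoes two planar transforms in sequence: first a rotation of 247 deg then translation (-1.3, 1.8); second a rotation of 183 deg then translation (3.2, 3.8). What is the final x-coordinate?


After transform 1:
x1 = cos(247)*-1.4 - sin(247)*3.1 + -1.3 = 2.1006
y1 = sin(247)*-1.4 + cos(247)*3.1 + 1.8 = 1.8774
After transform 2:
x2 = cos(183)*2.1006 - sin(183)*1.8774 + 3.2
= 1.2005


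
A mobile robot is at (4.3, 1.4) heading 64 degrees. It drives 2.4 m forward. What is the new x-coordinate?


x_new = x0 + d*cos(theta)
= 4.3 + 2.4*cos(64)
= 4.3 + 1.0521
= 5.3521


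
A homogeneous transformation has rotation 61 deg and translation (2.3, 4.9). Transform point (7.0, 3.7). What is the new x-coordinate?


x' = cos(theta)*px - sin(theta)*py + tx
= 0.4848*7.0 - 0.8746*3.7 + 2.3
= 2.4576


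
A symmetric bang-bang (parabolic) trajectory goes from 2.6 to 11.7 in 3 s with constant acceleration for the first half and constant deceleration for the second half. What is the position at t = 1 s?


Symmetric rest-to-rest: each phase covers (pf-p0)/2 in time T/2. 0.5*a*(T/2)^2 = (pf-p0)/2 => a = 4*(pf-p0)/T^2
a = 4*(11.7-2.6)/3^2 = 4.0444
t = 1 is in the acceleration phase (t <= T/2).
p = p0 + 0.5*a*t^2 = 2.6 + 0.5*4.0444*1^2
= 4.6222


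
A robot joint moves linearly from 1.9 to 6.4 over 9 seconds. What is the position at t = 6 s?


s = t/T = 6/9 = 0.6667
p(t) = p0 + (pf-p0)*s
= 1.9 + (6.4 - 1.9) * 0.6667
= 4.9


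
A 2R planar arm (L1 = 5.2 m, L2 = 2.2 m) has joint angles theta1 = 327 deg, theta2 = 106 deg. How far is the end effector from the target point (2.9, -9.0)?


End effector via forward kinematics:
x = L1*cos(t1) + L2*cos(t1+t2) = 5.0043
y = L1*sin(t1) + L2*sin(t1+t2) = -0.7283
Distance to target:
d = sqrt((2.9 - 5.0043)^2 + (-9.0 - -0.7283)^2)
= sqrt(4.4281 + 68.4218)
= 8.5352 m


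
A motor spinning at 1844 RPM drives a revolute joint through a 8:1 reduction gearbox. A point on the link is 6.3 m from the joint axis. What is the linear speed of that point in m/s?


omega_motor = 1844 * 2*pi/60 = 193.1032 rad/s
omega_joint = omega_motor / 8 = 24.1379 rad/s
v = omega_joint * r = 24.1379 * 6.3
= 152.0688 m/s


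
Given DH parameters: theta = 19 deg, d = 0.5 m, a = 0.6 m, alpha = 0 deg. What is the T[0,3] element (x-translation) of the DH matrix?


T[0,3] = a * cos(theta)
= 0.6 * cos(19 deg)
= 0.6 * 0.9455
= 0.5673


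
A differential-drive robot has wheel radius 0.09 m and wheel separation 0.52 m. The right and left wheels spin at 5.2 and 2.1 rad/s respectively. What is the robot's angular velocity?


vR = r*wR = 0.09*5.2 = 0.468 m/s
vL = r*wL = 0.09*2.1 = 0.189 m/s
v = (vR+vL)/2 = 0.3285 m/s
omega = (vR-vL)/L = 0.5365 rad/s
angular velocity = 0.5365 rad/s


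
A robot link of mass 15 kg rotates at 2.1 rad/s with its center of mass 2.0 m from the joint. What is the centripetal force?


F = m * omega^2 * r
= 15 * 2.1^2 * 2.0
= 15 * 4.41 * 2.0
= 132.3 N


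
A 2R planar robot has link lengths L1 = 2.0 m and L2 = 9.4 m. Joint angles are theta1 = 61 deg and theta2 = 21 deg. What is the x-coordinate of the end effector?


Convert angles to radians: theta1 = 1.0647, theta2 = 0.3665
x = L1*cos(theta1) + L2*cos(theta1+theta2)
x = 0.9696 + 1.3082
x = 2.2778


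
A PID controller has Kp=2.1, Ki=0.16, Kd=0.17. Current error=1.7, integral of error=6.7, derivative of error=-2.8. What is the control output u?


u = Kp*e + Ki*int(e) + Kd*de/dt
= 2.1*1.7 + 0.16*6.7 + 0.17*(-2.8)
= 3.57 + 1.072 + -0.476
= 4.166


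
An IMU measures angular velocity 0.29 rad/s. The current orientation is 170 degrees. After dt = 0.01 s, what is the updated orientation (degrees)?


delta_theta = w * dt = 0.29 * 0.01 = 0.0029 rad
= 0.1662 deg
theta_new = 170 + 0.1662 = 170.1662 deg


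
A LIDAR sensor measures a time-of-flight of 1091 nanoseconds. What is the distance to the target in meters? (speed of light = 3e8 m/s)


tof = 1091 ns = 1.091e-06 s
dist = c * tof / 2
= 3e8 * 1.091e-06 / 2
= 163.65 m


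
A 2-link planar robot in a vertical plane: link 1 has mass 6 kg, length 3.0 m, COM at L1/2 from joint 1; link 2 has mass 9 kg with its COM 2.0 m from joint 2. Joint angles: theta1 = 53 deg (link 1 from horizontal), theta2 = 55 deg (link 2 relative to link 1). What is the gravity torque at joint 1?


Horizontal distance from joint 1 to link-1 COM:
  x_c1 = (L1/2)*cos(t1) = 1.5 * 0.6018 = 0.9027 m
Horizontal distance from joint 1 to link-2 COM:
  x_c2 = L1*cos(t1) + Lc2*cos(t1+t2)
       = 3.0*0.6018 + 2.0*-0.309 = 1.1874 m
tau1 = m1*g*x_c1 + m2*g*x_c2
     = 6*9.81*0.9027 + 9*9.81*1.1874
     = 53.1342 + 104.8365
     = 157.9708 Nm


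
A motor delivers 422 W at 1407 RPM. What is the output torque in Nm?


omega = 1407 * 2*pi/60 = 147.3407 rad/s
tau = P / omega = 422 / 147.3407
= 2.8641 Nm


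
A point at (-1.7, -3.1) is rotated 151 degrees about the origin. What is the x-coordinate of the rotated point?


x' = x*cos(theta) - y*sin(theta)
cos(151 deg) = -0.8746, sin(151 deg) = 0.4848
x' = -1.7 * -0.8746 - -3.1 * 0.4848
= 1.4869 - -1.5029
= 2.9898


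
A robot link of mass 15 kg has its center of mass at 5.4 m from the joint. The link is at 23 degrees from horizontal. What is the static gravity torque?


tau = m*g*L*cos(angle)
= 15 * 9.81 * 5.4 * cos(23 deg)
= 15 * 9.81 * 5.4 * 0.9205
= 731.4424 Nm


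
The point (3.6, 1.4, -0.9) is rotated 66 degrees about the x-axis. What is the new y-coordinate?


Rotation about x-axis: y' = y*cos(theta) - z*sin(theta)
= 1.4 * 0.4067 - -0.9 * 0.9135
= 1.3916


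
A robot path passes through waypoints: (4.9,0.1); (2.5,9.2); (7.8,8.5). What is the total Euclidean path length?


Segment lengths:
  seg1 = sqrt((-2.4)^2 + (9.1)^2) = 9.4112
  seg2 = sqrt((5.3)^2 + (-0.7)^2) = 5.346
Total = 14.7572


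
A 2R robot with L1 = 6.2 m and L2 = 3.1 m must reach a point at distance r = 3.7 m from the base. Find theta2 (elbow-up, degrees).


cos(theta2) = (r^2 - L1^2 - L2^2) / (2*L1*L2)
cos(theta2) = (13.69 - 38.44 - 9.61) / 38.44
cos(theta2) = -0.893861
theta2 = 153.3624 degrees


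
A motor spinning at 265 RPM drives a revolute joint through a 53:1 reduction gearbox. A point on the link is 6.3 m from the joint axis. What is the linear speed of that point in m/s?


omega_motor = 265 * 2*pi/60 = 27.7507 rad/s
omega_joint = omega_motor / 53 = 0.5236 rad/s
v = omega_joint * r = 0.5236 * 6.3
= 3.2987 m/s


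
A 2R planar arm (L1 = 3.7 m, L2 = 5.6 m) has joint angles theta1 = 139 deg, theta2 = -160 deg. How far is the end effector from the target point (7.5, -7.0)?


End effector via forward kinematics:
x = L1*cos(t1) + L2*cos(t1+t2) = 2.4356
y = L1*sin(t1) + L2*sin(t1+t2) = 0.4206
Distance to target:
d = sqrt((7.5 - 2.4356)^2 + (-7.0 - 0.4206)^2)
= sqrt(25.6479 + 55.0647)
= 8.984 m


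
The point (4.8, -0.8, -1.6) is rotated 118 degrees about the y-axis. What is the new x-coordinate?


Rotation about y-axis: x' = x*cos(theta) + z*sin(theta)
= 4.8 * -0.4695 + -1.6 * 0.8829
= -3.6662


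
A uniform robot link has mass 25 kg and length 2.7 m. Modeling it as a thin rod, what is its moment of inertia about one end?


I = (1/3) * m * L^2
= (1/3) * 25 * 2.7^2
= 0.333333 * 25 * 7.29
= 60.75 kg*m^2


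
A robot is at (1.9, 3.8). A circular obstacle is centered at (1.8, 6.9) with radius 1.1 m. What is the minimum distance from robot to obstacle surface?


center_dist = sqrt((1.9-1.8)^2 + (3.8-6.9)^2)
= sqrt(0.01 + 9.61)
= 3.1016
min_dist = center_dist - radius = 3.1016 - 1.1 = 2.0016 m


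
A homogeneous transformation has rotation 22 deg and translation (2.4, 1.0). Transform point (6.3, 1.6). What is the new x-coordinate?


x' = cos(theta)*px - sin(theta)*py + tx
= 0.9272*6.3 - 0.3746*1.6 + 2.4
= 7.6419


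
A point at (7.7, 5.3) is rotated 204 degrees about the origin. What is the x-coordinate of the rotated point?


x' = x*cos(theta) - y*sin(theta)
cos(204 deg) = -0.9135, sin(204 deg) = -0.4067
x' = 7.7 * -0.9135 - 5.3 * -0.4067
= -7.0343 - -2.1557
= -4.8786


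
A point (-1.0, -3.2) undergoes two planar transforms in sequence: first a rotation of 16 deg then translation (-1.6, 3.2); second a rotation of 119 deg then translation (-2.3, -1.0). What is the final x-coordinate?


After transform 1:
x1 = cos(16)*-1.0 - sin(16)*-3.2 + -1.6 = -1.6792
y1 = sin(16)*-1.0 + cos(16)*-3.2 + 3.2 = -0.1517
After transform 2:
x2 = cos(119)*-1.6792 - sin(119)*-0.1517 + -2.3
= -1.3532


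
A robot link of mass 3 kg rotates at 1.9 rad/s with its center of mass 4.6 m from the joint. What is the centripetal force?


F = m * omega^2 * r
= 3 * 1.9^2 * 4.6
= 3 * 3.61 * 4.6
= 49.818 N


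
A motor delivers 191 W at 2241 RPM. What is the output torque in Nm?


omega = 2241 * 2*pi/60 = 234.677 rad/s
tau = P / omega = 191 / 234.677
= 0.8139 Nm


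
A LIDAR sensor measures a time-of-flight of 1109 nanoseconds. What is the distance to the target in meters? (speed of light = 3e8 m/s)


tof = 1109 ns = 1.109e-06 s
dist = c * tof / 2
= 3e8 * 1.109e-06 / 2
= 166.35 m


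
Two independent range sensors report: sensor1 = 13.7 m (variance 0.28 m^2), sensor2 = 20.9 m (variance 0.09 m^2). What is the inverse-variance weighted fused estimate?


w1 = (1/var1) / (1/var1 + 1/var2)
   = 3.5714 / (3.5714 + 11.1111) = 0.2432
w2 = 1 - w1 = 0.7568
fused = w1*s1 + w2*s2 = 3.3324 + 15.8162
= 19.1486 m


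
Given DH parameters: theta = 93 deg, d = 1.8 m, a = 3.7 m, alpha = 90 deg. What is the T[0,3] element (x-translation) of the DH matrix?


T[0,3] = a * cos(theta)
= 3.7 * cos(93 deg)
= 3.7 * -0.0523
= -0.1936


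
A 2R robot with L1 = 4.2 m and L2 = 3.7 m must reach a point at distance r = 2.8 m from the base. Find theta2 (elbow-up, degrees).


cos(theta2) = (r^2 - L1^2 - L2^2) / (2*L1*L2)
cos(theta2) = (7.84 - 17.64 - 13.69) / 31.08
cos(theta2) = -0.755792
theta2 = 139.0946 degrees


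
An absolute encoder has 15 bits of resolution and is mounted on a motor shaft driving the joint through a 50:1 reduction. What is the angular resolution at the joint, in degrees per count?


counts = 2^15 = 32768
effective counts at joint = 32768 * 50 = 1638400
resolution = 360 / 1638400
= 2.1973e-04 deg/count


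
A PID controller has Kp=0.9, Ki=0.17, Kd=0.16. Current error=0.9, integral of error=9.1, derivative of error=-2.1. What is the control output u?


u = Kp*e + Ki*int(e) + Kd*de/dt
= 0.9*0.9 + 0.17*9.1 + 0.16*(-2.1)
= 0.81 + 1.547 + -0.336
= 2.021


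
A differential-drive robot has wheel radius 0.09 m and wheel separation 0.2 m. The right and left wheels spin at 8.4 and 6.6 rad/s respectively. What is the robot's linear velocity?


vR = r*wR = 0.09*8.4 = 0.756 m/s
vL = r*wL = 0.09*6.6 = 0.594 m/s
v = (vR+vL)/2 = 0.675 m/s
omega = (vR-vL)/L = 0.81 rad/s
linear velocity = 0.675 m/s


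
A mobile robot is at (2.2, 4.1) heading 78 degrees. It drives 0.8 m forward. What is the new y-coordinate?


y_new = y0 + d*sin(theta)
= 4.1 + 0.8*sin(78)
= 4.1 + 0.7825
= 4.8825


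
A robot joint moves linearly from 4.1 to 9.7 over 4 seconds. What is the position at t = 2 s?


s = t/T = 2/4 = 0.5
p(t) = p0 + (pf-p0)*s
= 4.1 + (9.7 - 4.1) * 0.5
= 6.9


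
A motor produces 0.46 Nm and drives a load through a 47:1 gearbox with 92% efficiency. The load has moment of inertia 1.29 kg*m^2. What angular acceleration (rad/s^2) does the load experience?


tau_out = tau_motor * N * eta
= 0.46 * 47 * 0.92 = 19.8904 Nm
alpha = tau_out / I = 19.8904 / 1.29
= 15.4189 rad/s^2


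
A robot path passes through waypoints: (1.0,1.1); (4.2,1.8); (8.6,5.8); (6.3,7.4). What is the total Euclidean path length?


Segment lengths:
  seg1 = sqrt((3.2)^2 + (0.7)^2) = 3.2757
  seg2 = sqrt((4.4)^2 + (4.0)^2) = 5.9464
  seg3 = sqrt((-2.3)^2 + (1.6)^2) = 2.8018
Total = 12.0239


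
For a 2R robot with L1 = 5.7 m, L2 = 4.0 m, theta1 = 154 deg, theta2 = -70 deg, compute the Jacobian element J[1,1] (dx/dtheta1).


J[1,1] = -L1*sin(t1) - L2*sin(t1+t2)
= -5.7*sin(154) - 4.0*sin(84)
= -6.4768


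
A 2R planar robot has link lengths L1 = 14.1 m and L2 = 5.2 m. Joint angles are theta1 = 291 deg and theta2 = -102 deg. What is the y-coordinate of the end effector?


Convert angles to radians: theta1 = 5.0789, theta2 = -1.7802
y = L1*sin(theta1) + L2*sin(theta1+theta2)
y = -13.1635 + -0.8135
y = -13.9769


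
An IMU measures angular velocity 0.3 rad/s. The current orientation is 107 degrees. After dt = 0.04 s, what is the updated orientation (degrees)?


delta_theta = w * dt = 0.3 * 0.04 = 0.012 rad
= 0.6875 deg
theta_new = 107 + 0.6875 = 107.6875 deg


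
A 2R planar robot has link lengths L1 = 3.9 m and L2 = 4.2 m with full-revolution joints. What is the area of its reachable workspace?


r_max = L1 + L2 = 8.1 m
r_min = |L1 - L2| = 0.3 m
Area = pi*(r_max^2 - r_min^2)
= pi*(65.61 - 0.09)
= pi * 65.52
= 205.8372 m^2


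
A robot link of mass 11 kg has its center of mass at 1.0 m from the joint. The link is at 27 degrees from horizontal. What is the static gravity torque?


tau = m*g*L*cos(angle)
= 11 * 9.81 * 1.0 * cos(27 deg)
= 11 * 9.81 * 1.0 * 0.891
= 96.1485 Nm


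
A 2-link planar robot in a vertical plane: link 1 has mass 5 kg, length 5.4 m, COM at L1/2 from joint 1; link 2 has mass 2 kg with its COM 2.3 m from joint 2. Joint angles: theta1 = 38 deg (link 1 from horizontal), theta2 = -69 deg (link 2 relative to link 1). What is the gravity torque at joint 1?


Horizontal distance from joint 1 to link-1 COM:
  x_c1 = (L1/2)*cos(t1) = 2.7 * 0.788 = 2.1276 m
Horizontal distance from joint 1 to link-2 COM:
  x_c2 = L1*cos(t1) + Lc2*cos(t1+t2)
       = 5.4*0.788 + 2.3*0.8572 = 6.2267 m
tau1 = m1*g*x_c1 + m2*g*x_c2
     = 5*9.81*2.1276 + 2*9.81*6.2267
     = 104.3602 + 122.1687
     = 226.5289 Nm


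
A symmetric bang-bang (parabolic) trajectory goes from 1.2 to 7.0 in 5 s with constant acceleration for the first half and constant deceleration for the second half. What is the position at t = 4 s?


Symmetric rest-to-rest: each phase covers (pf-p0)/2 in time T/2. 0.5*a*(T/2)^2 = (pf-p0)/2 => a = 4*(pf-p0)/T^2
a = 4*(7.0-1.2)/5^2 = 0.928
t = 4 is in the deceleration phase (t > T/2).
p = pf - 0.5*a*(T-t)^2 = 7.0 - 0.5*0.928*1^2
= 6.536


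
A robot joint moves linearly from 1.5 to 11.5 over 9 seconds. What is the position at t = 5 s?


s = t/T = 5/9 = 0.5556
p(t) = p0 + (pf-p0)*s
= 1.5 + (11.5 - 1.5) * 0.5556
= 7.0556


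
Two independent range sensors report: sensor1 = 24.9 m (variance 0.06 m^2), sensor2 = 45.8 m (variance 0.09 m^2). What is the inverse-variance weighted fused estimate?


w1 = (1/var1) / (1/var1 + 1/var2)
   = 16.6667 / (16.6667 + 11.1111) = 0.6
w2 = 1 - w1 = 0.4
fused = w1*s1 + w2*s2 = 14.94 + 18.32
= 33.26 m


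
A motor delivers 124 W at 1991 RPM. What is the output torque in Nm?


omega = 1991 * 2*pi/60 = 208.497 rad/s
tau = P / omega = 124 / 208.497
= 0.5947 Nm


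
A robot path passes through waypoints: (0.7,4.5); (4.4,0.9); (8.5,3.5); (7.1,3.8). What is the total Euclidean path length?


Segment lengths:
  seg1 = sqrt((3.7)^2 + (-3.6)^2) = 5.1624
  seg2 = sqrt((4.1)^2 + (2.6)^2) = 4.8549
  seg3 = sqrt((-1.4)^2 + (0.3)^2) = 1.4318
Total = 11.449


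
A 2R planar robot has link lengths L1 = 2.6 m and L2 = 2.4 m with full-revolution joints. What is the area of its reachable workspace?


r_max = L1 + L2 = 5.0 m
r_min = |L1 - L2| = 0.2 m
Area = pi*(r_max^2 - r_min^2)
= pi*(25.0 - 0.04)
= pi * 24.96
= 78.4142 m^2


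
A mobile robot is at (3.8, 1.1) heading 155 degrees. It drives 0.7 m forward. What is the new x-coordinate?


x_new = x0 + d*cos(theta)
= 3.8 + 0.7*cos(155)
= 3.8 + -0.6344
= 3.1656


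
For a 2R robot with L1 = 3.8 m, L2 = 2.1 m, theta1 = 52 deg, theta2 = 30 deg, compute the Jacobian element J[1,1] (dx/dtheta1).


J[1,1] = -L1*sin(t1) - L2*sin(t1+t2)
= -3.8*sin(52) - 2.1*sin(82)
= -5.074


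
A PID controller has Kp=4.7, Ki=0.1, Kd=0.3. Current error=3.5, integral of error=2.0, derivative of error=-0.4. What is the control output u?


u = Kp*e + Ki*int(e) + Kd*de/dt
= 4.7*3.5 + 0.1*2.0 + 0.3*(-0.4)
= 16.45 + 0.2 + -0.12
= 16.53


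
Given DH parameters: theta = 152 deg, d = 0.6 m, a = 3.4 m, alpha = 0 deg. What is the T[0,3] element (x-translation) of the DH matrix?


T[0,3] = a * cos(theta)
= 3.4 * cos(152 deg)
= 3.4 * -0.8829
= -3.002


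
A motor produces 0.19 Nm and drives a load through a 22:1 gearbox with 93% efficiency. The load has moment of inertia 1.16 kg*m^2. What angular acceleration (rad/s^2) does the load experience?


tau_out = tau_motor * N * eta
= 0.19 * 22 * 0.93 = 3.8874 Nm
alpha = tau_out / I = 3.8874 / 1.16
= 3.3512 rad/s^2


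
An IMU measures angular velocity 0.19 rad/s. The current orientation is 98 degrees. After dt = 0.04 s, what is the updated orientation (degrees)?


delta_theta = w * dt = 0.19 * 0.04 = 0.0076 rad
= 0.4354 deg
theta_new = 98 + 0.4354 = 98.4354 deg


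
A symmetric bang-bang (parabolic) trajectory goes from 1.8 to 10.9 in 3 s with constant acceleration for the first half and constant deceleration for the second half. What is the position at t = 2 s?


Symmetric rest-to-rest: each phase covers (pf-p0)/2 in time T/2. 0.5*a*(T/2)^2 = (pf-p0)/2 => a = 4*(pf-p0)/T^2
a = 4*(10.9-1.8)/3^2 = 4.0444
t = 2 is in the deceleration phase (t > T/2).
p = pf - 0.5*a*(T-t)^2 = 10.9 - 0.5*4.0444*1^2
= 8.8778
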